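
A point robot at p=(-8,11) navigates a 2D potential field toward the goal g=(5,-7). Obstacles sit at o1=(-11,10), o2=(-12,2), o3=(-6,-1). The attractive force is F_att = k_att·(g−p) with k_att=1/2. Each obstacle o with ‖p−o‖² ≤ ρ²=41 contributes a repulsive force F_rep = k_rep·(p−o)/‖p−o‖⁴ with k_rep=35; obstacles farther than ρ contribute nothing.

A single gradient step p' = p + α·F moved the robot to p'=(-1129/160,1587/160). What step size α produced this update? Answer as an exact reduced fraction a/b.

α = 1/8

F_att = 1/2·(g−p) = 1/2·(13,-18) = (6.5000,-9.0000)
o1: d²=10 ≤ ρ²=41; F_rep = 35·(3,1)/10² = (1.0500,0.3500)
o2: d²=97 > ρ²=41 → inactive
o3: d²=148 > ρ²=41 → inactive
F = F_att + ΣF_rep = (7.5500,-8.6500)
Δp = p'−p = (0.9437,-1.0813); α = Δx/Fx = (151/160) / (151/20) = 1/8
check: Δy/Fy = (-173/160) / (-173/20) = 1/8 ✓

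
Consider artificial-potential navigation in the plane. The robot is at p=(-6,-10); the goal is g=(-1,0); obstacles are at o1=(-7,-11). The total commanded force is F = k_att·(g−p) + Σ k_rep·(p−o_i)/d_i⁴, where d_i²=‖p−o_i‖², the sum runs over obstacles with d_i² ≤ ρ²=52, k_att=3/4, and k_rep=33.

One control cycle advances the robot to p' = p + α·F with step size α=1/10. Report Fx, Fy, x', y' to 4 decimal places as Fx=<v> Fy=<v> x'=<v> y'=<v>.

F_att = 3/4·(g−p) = 3/4·(5,10) = (3.7500,7.5000)
o1: d²=2 ≤ ρ²=52; F_rep = 33·(1,1)/2² = (8.2500,8.2500)
F = F_att + ΣF_rep = (12.0000,15.7500)
p' = p + 1/10·F = (-4.8000,-8.4250)

Fx=12.0000 Fy=15.7500 x'=-4.8000 y'=-8.4250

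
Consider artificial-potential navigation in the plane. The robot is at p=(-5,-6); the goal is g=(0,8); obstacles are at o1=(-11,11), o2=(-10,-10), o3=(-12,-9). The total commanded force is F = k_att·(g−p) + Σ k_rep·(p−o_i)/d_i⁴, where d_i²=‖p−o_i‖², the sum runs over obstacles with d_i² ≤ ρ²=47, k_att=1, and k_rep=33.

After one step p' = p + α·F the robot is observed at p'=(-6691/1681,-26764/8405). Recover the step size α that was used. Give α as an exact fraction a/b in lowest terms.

α = 1/5

F_att = 1·(g−p) = 1·(5,14) = (5.0000,14.0000)
o1: d²=325 > ρ²=47 → inactive
o2: d²=41 ≤ ρ²=47; F_rep = 33·(5,4)/41² = (0.0982,0.0785)
o3: d²=58 > ρ²=47 → inactive
F = F_att + ΣF_rep = (5.0982,14.0785)
Δp = p'−p = (1.0196,2.8157); α = Δx/Fx = (1714/1681) / (8570/1681) = 1/5
check: Δy/Fy = (23666/8405) / (23666/1681) = 1/5 ✓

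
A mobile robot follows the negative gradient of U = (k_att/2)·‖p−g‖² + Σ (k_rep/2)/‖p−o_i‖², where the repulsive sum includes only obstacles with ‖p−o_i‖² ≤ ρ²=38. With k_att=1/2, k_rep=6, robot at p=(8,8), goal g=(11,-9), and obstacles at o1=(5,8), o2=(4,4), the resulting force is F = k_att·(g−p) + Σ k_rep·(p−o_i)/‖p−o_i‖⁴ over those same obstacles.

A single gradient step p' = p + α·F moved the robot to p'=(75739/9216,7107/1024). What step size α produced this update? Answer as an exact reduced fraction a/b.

α = 1/8

F_att = 1/2·(g−p) = 1/2·(3,-17) = (1.5000,-8.5000)
o1: d²=9 ≤ ρ²=38; F_rep = 6·(3,0)/9² = (0.2222,0.0000)
o2: d²=32 ≤ ρ²=38; F_rep = 6·(4,4)/32² = (0.0234,0.0234)
F = F_att + ΣF_rep = (1.7457,-8.4766)
Δp = p'−p = (0.2182,-1.0596); α = Δx/Fx = (2011/9216) / (2011/1152) = 1/8
check: Δy/Fy = (-1085/1024) / (-1085/128) = 1/8 ✓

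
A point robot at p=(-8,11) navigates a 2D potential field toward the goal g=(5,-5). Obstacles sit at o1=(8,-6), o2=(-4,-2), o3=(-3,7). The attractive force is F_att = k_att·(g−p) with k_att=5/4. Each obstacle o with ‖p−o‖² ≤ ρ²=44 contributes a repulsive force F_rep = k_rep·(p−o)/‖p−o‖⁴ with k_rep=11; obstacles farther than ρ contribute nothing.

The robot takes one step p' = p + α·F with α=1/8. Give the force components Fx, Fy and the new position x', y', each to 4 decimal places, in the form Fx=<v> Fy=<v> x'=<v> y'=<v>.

F_att = 5/4·(g−p) = 5/4·(13,-16) = (16.2500,-20.0000)
o1: d²=545 > ρ²=44 → inactive
o2: d²=185 > ρ²=44 → inactive
o3: d²=41 ≤ ρ²=44; F_rep = 11·(-5,4)/41² = (-0.0327,0.0262)
F = F_att + ΣF_rep = (16.2173,-19.9738)
p' = p + 1/8·F = (-5.9728,8.5033)

Fx=16.2173 Fy=-19.9738 x'=-5.9728 y'=8.5033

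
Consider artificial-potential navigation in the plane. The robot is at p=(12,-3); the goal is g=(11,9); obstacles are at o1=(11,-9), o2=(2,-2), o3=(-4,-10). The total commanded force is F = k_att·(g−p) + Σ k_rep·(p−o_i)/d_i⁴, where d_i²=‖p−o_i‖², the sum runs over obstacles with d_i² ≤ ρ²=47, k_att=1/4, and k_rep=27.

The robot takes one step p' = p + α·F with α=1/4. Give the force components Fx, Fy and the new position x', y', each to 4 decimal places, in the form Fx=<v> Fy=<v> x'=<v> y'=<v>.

F_att = 1/4·(g−p) = 1/4·(-1,12) = (-0.2500,3.0000)
o1: d²=37 ≤ ρ²=47; F_rep = 27·(1,6)/37² = (0.0197,0.1183)
o2: d²=101 > ρ²=47 → inactive
o3: d²=305 > ρ²=47 → inactive
F = F_att + ΣF_rep = (-0.2303,3.1183)
p' = p + 1/4·F = (11.9424,-2.2204)

Fx=-0.2303 Fy=3.1183 x'=11.9424 y'=-2.2204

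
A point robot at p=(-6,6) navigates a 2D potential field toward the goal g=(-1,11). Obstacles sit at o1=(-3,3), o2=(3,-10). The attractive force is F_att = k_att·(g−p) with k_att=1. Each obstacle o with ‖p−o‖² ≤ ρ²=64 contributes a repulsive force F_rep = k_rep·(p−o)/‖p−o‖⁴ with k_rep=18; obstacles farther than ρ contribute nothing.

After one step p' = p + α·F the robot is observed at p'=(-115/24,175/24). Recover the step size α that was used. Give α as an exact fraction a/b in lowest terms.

α = 1/4

F_att = 1·(g−p) = 1·(5,5) = (5.0000,5.0000)
o1: d²=18 ≤ ρ²=64; F_rep = 18·(-3,3)/18² = (-0.1667,0.1667)
o2: d²=337 > ρ²=64 → inactive
F = F_att + ΣF_rep = (4.8333,5.1667)
Δp = p'−p = (1.2083,1.2917); α = Δx/Fx = (29/24) / (29/6) = 1/4
check: Δy/Fy = (31/24) / (31/6) = 1/4 ✓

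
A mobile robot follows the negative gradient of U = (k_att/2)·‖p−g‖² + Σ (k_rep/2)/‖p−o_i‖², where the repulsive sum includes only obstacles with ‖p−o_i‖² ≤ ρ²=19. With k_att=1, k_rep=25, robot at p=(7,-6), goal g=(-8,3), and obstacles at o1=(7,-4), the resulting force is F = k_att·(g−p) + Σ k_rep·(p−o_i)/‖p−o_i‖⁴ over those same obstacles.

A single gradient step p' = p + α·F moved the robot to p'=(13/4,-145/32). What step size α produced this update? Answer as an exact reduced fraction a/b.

F_att = 1·(g−p) = 1·(-15,9) = (-15.0000,9.0000)
o1: d²=4 ≤ ρ²=19; F_rep = 25·(0,-2)/4² = (0.0000,-3.1250)
F = F_att + ΣF_rep = (-15.0000,5.8750)
Δp = p'−p = (-3.7500,1.4688); α = Δx/Fx = (-15/4) / (-15) = 1/4
check: Δy/Fy = (47/32) / (47/8) = 1/4 ✓

α = 1/4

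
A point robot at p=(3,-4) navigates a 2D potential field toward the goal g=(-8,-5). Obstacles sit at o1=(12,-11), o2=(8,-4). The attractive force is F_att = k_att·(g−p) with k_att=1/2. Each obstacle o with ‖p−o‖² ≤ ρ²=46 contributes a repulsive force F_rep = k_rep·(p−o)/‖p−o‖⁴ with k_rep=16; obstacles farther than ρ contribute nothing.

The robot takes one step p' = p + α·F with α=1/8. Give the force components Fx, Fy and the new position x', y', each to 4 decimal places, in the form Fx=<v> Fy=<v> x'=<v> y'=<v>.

F_att = 1/2·(g−p) = 1/2·(-11,-1) = (-5.5000,-0.5000)
o1: d²=130 > ρ²=46 → inactive
o2: d²=25 ≤ ρ²=46; F_rep = 16·(-5,0)/25² = (-0.1280,0.0000)
F = F_att + ΣF_rep = (-5.6280,-0.5000)
p' = p + 1/8·F = (2.2965,-4.0625)

Fx=-5.6280 Fy=-0.5000 x'=2.2965 y'=-4.0625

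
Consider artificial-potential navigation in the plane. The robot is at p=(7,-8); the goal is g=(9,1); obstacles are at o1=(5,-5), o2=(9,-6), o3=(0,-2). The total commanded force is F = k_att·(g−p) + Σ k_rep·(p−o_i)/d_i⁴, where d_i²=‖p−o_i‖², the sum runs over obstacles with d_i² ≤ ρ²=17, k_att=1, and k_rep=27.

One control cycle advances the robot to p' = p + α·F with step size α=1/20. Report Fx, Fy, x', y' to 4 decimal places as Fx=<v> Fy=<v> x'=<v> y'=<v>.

Fx=1.4758 Fy=7.6770 x'=7.0738 y'=-7.6162

F_att = 1·(g−p) = 1·(2,9) = (2.0000,9.0000)
o1: d²=13 ≤ ρ²=17; F_rep = 27·(2,-3)/13² = (0.3195,-0.4793)
o2: d²=8 ≤ ρ²=17; F_rep = 27·(-2,-2)/8² = (-0.8438,-0.8438)
o3: d²=85 > ρ²=17 → inactive
F = F_att + ΣF_rep = (1.4758,7.6770)
p' = p + 1/20·F = (7.0738,-7.6162)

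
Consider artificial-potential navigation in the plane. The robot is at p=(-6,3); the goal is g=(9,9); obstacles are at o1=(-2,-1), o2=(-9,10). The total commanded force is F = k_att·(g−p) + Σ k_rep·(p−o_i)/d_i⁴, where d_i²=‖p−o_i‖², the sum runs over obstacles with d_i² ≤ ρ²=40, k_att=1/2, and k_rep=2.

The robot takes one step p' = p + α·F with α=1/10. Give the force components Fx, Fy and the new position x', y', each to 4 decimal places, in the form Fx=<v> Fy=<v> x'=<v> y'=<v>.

Fx=7.4922 Fy=3.0078 x'=-5.2508 y'=3.3008

F_att = 1/2·(g−p) = 1/2·(15,6) = (7.5000,3.0000)
o1: d²=32 ≤ ρ²=40; F_rep = 2·(-4,4)/32² = (-0.0078,0.0078)
o2: d²=58 > ρ²=40 → inactive
F = F_att + ΣF_rep = (7.4922,3.0078)
p' = p + 1/10·F = (-5.2508,3.3008)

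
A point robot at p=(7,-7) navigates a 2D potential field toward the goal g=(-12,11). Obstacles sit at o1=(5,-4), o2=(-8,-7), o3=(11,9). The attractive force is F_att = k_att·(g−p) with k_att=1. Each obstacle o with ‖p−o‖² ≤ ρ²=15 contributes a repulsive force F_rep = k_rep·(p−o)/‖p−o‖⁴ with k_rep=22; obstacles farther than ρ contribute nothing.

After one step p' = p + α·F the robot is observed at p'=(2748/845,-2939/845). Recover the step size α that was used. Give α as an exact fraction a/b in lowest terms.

α = 1/5

F_att = 1·(g−p) = 1·(-19,18) = (-19.0000,18.0000)
o1: d²=13 ≤ ρ²=15; F_rep = 22·(2,-3)/13² = (0.2604,-0.3905)
o2: d²=225 > ρ²=15 → inactive
o3: d²=272 > ρ²=15 → inactive
F = F_att + ΣF_rep = (-18.7396,17.6095)
Δp = p'−p = (-3.7479,3.5219); α = Δx/Fx = (-3167/845) / (-3167/169) = 1/5
check: Δy/Fy = (2976/845) / (2976/169) = 1/5 ✓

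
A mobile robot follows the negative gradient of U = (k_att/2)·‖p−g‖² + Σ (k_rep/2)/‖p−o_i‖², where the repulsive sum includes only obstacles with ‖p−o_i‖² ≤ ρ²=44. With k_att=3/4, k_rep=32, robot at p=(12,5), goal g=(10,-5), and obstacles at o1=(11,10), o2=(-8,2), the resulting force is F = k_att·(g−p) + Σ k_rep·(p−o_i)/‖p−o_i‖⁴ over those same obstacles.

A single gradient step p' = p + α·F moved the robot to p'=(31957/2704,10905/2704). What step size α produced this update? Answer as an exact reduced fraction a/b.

α = 1/8

F_att = 3/4·(g−p) = 3/4·(-2,-10) = (-1.5000,-7.5000)
o1: d²=26 ≤ ρ²=44; F_rep = 32·(1,-5)/26² = (0.0473,-0.2367)
o2: d²=409 > ρ²=44 → inactive
F = F_att + ΣF_rep = (-1.4527,-7.7367)
Δp = p'−p = (-0.1816,-0.9671); α = Δx/Fx = (-491/2704) / (-491/338) = 1/8
check: Δy/Fy = (-2615/2704) / (-2615/338) = 1/8 ✓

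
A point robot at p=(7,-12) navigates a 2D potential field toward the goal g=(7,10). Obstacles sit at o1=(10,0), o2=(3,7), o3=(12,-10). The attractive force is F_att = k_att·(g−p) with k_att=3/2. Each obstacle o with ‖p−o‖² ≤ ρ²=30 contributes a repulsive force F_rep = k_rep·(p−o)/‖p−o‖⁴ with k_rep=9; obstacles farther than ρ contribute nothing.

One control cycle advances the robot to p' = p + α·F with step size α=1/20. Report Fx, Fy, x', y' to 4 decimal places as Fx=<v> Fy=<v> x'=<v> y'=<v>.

F_att = 3/2·(g−p) = 3/2·(0,22) = (0.0000,33.0000)
o1: d²=153 > ρ²=30 → inactive
o2: d²=377 > ρ²=30 → inactive
o3: d²=29 ≤ ρ²=30; F_rep = 9·(-5,-2)/29² = (-0.0535,-0.0214)
F = F_att + ΣF_rep = (-0.0535,32.9786)
p' = p + 1/20·F = (6.9973,-10.3511)

Fx=-0.0535 Fy=32.9786 x'=6.9973 y'=-10.3511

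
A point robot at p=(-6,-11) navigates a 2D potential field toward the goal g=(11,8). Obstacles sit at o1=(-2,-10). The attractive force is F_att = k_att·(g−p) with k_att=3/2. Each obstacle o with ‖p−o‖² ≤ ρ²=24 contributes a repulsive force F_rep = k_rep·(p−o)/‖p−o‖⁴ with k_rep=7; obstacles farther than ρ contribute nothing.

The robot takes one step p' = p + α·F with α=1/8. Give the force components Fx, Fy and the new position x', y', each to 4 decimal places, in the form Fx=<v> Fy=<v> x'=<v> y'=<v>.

F_att = 3/2·(g−p) = 3/2·(17,19) = (25.5000,28.5000)
o1: d²=17 ≤ ρ²=24; F_rep = 7·(-4,-1)/17² = (-0.0969,-0.0242)
F = F_att + ΣF_rep = (25.4031,28.4758)
p' = p + 1/8·F = (-2.8246,-7.4405)

Fx=25.4031 Fy=28.4758 x'=-2.8246 y'=-7.4405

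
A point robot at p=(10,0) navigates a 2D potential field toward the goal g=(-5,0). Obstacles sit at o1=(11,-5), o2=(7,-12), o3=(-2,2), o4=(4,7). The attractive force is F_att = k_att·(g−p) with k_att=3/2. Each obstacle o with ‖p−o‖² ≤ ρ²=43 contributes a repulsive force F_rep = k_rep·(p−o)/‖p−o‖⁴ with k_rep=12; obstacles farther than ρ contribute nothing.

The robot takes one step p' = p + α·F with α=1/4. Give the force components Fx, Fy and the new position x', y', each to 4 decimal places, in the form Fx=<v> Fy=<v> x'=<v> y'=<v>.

Fx=-22.5178 Fy=0.0888 x'=4.3706 y'=0.0222

F_att = 3/2·(g−p) = 3/2·(-15,0) = (-22.5000,0.0000)
o1: d²=26 ≤ ρ²=43; F_rep = 12·(-1,5)/26² = (-0.0178,0.0888)
o2: d²=153 > ρ²=43 → inactive
o3: d²=148 > ρ²=43 → inactive
o4: d²=85 > ρ²=43 → inactive
F = F_att + ΣF_rep = (-22.5178,0.0888)
p' = p + 1/4·F = (4.3706,0.0222)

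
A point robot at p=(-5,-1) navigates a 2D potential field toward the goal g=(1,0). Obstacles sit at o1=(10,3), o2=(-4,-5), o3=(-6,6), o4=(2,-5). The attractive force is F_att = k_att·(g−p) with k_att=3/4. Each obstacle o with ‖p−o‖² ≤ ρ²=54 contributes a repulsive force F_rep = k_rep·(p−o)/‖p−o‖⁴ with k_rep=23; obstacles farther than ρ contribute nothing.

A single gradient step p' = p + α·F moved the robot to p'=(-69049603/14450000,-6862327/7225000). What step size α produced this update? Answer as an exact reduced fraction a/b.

F_att = 3/4·(g−p) = 3/4·(6,1) = (4.5000,0.7500)
o1: d²=241 > ρ²=54 → inactive
o2: d²=17 ≤ ρ²=54; F_rep = 23·(-1,4)/17² = (-0.0796,0.3183)
o3: d²=50 ≤ ρ²=54; F_rep = 23·(1,-7)/50² = (0.0092,-0.0644)
o4: d²=65 > ρ²=54 → inactive
F = F_att + ΣF_rep = (4.4296,1.0039)
Δp = p'−p = (0.2215,0.0502); α = Δx/Fx = (3200397/14450000) / (3200397/722500) = 1/20
check: Δy/Fy = (362673/7225000) / (362673/361250) = 1/20 ✓

α = 1/20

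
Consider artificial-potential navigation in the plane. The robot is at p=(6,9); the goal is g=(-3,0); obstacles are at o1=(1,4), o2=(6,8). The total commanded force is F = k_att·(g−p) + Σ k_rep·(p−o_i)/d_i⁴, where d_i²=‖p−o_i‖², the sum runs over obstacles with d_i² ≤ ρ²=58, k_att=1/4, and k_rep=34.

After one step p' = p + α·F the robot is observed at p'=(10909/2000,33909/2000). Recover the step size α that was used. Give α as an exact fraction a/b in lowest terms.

α = 1/4

F_att = 1/4·(g−p) = 1/4·(-9,-9) = (-2.2500,-2.2500)
o1: d²=50 ≤ ρ²=58; F_rep = 34·(5,5)/50² = (0.0680,0.0680)
o2: d²=1 ≤ ρ²=58; F_rep = 34·(0,1)/1² = (0.0000,34.0000)
F = F_att + ΣF_rep = (-2.1820,31.8180)
Δp = p'−p = (-0.5455,7.9545); α = Δx/Fx = (-1091/2000) / (-1091/500) = 1/4
check: Δy/Fy = (15909/2000) / (15909/500) = 1/4 ✓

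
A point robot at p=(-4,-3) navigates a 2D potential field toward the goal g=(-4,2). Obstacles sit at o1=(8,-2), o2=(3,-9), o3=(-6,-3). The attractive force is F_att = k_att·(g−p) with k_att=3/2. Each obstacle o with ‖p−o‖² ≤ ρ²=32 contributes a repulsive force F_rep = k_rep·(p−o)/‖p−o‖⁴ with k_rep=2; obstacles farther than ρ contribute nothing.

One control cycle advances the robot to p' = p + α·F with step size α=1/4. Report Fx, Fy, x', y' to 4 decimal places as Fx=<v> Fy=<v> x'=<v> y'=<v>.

Fx=0.2500 Fy=7.5000 x'=-3.9375 y'=-1.1250

F_att = 3/2·(g−p) = 3/2·(0,5) = (0.0000,7.5000)
o1: d²=145 > ρ²=32 → inactive
o2: d²=85 > ρ²=32 → inactive
o3: d²=4 ≤ ρ²=32; F_rep = 2·(2,0)/4² = (0.2500,0.0000)
F = F_att + ΣF_rep = (0.2500,7.5000)
p' = p + 1/4·F = (-3.9375,-1.1250)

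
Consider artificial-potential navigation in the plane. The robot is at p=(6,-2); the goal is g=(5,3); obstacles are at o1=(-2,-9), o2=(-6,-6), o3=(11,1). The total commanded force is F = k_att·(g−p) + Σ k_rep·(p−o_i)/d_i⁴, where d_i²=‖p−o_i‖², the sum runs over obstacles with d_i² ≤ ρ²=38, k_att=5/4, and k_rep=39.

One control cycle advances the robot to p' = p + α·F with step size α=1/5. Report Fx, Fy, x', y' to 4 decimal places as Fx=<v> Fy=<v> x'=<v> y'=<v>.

Fx=-1.4187 Fy=6.1488 x'=5.7163 y'=-0.7702

F_att = 5/4·(g−p) = 5/4·(-1,5) = (-1.2500,6.2500)
o1: d²=113 > ρ²=38 → inactive
o2: d²=160 > ρ²=38 → inactive
o3: d²=34 ≤ ρ²=38; F_rep = 39·(-5,-3)/34² = (-0.1687,-0.1012)
F = F_att + ΣF_rep = (-1.4187,6.1488)
p' = p + 1/5·F = (5.7163,-0.7702)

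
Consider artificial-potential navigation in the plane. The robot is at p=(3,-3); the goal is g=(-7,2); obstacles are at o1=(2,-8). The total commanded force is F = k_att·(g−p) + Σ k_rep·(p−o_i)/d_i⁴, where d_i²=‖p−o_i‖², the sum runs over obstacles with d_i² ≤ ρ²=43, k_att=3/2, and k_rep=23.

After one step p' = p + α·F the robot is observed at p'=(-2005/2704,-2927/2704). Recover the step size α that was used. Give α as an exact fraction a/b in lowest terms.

F_att = 3/2·(g−p) = 3/2·(-10,5) = (-15.0000,7.5000)
o1: d²=26 ≤ ρ²=43; F_rep = 23·(1,5)/26² = (0.0340,0.1701)
F = F_att + ΣF_rep = (-14.9660,7.6701)
Δp = p'−p = (-3.7415,1.9175); α = Δx/Fx = (-10117/2704) / (-10117/676) = 1/4
check: Δy/Fy = (5185/2704) / (5185/676) = 1/4 ✓

α = 1/4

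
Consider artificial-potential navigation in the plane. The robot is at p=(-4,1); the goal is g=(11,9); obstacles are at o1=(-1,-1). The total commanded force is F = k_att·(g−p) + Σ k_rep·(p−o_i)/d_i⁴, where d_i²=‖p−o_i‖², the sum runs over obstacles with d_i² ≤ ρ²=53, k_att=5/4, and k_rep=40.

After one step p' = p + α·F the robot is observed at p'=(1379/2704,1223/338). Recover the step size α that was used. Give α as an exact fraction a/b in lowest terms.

F_att = 5/4·(g−p) = 5/4·(15,8) = (18.7500,10.0000)
o1: d²=13 ≤ ρ²=53; F_rep = 40·(-3,2)/13² = (-0.7101,0.4734)
F = F_att + ΣF_rep = (18.0399,10.4734)
Δp = p'−p = (4.5100,2.6183); α = Δx/Fx = (12195/2704) / (12195/676) = 1/4
check: Δy/Fy = (885/338) / (1770/169) = 1/4 ✓

α = 1/4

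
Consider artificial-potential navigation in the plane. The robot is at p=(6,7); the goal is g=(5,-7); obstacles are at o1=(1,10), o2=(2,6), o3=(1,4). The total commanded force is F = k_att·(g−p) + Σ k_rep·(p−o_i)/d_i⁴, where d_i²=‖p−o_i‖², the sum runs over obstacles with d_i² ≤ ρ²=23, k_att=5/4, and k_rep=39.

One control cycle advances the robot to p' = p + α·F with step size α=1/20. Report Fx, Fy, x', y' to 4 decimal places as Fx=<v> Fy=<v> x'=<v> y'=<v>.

Fx=-0.7102 Fy=-17.3651 x'=5.9645 y'=6.1317

F_att = 5/4·(g−p) = 5/4·(-1,-14) = (-1.2500,-17.5000)
o1: d²=34 > ρ²=23 → inactive
o2: d²=17 ≤ ρ²=23; F_rep = 39·(4,1)/17² = (0.5398,0.1349)
o3: d²=34 > ρ²=23 → inactive
F = F_att + ΣF_rep = (-0.7102,-17.3651)
p' = p + 1/20·F = (5.9645,6.1317)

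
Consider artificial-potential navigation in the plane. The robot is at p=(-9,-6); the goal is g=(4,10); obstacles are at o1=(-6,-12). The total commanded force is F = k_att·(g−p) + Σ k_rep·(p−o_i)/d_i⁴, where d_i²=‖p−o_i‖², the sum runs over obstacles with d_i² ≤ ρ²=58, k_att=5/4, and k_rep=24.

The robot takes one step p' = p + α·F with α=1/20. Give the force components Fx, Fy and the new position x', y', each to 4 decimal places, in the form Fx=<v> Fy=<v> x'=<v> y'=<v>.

Fx=16.2144 Fy=20.0711 x'=-8.1893 y'=-4.9964

F_att = 5/4·(g−p) = 5/4·(13,16) = (16.2500,20.0000)
o1: d²=45 ≤ ρ²=58; F_rep = 24·(-3,6)/45² = (-0.0356,0.0711)
F = F_att + ΣF_rep = (16.2144,20.0711)
p' = p + 1/20·F = (-8.1893,-4.9964)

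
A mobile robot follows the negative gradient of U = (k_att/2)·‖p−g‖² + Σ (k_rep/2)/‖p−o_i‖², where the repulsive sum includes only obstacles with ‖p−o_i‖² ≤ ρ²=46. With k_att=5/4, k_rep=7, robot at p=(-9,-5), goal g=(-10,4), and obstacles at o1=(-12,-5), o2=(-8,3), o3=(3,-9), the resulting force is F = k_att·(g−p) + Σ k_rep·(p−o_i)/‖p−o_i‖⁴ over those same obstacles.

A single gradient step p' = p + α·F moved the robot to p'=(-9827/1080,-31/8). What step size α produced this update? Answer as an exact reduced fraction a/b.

F_att = 5/4·(g−p) = 5/4·(-1,9) = (-1.2500,11.2500)
o1: d²=9 ≤ ρ²=46; F_rep = 7·(3,0)/9² = (0.2593,0.0000)
o2: d²=65 > ρ²=46 → inactive
o3: d²=160 > ρ²=46 → inactive
F = F_att + ΣF_rep = (-0.9907,11.2500)
Δp = p'−p = (-0.0991,1.1250); α = Δx/Fx = (-107/1080) / (-107/108) = 1/10
check: Δy/Fy = (9/8) / (45/4) = 1/10 ✓

α = 1/10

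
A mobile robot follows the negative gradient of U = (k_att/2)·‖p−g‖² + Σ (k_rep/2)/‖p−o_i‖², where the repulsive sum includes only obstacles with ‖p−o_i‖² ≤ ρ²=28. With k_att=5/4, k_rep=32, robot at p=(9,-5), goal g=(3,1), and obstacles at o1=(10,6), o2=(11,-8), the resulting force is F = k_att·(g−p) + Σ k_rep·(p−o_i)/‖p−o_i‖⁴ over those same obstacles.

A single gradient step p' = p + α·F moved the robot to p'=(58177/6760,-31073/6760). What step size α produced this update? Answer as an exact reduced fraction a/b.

α = 1/20

F_att = 5/4·(g−p) = 5/4·(-6,6) = (-7.5000,7.5000)
o1: d²=122 > ρ²=28 → inactive
o2: d²=13 ≤ ρ²=28; F_rep = 32·(-2,3)/13² = (-0.3787,0.5680)
F = F_att + ΣF_rep = (-7.8787,8.0680)
Δp = p'−p = (-0.3939,0.4034); α = Δx/Fx = (-2663/6760) / (-2663/338) = 1/20
check: Δy/Fy = (2727/6760) / (2727/338) = 1/20 ✓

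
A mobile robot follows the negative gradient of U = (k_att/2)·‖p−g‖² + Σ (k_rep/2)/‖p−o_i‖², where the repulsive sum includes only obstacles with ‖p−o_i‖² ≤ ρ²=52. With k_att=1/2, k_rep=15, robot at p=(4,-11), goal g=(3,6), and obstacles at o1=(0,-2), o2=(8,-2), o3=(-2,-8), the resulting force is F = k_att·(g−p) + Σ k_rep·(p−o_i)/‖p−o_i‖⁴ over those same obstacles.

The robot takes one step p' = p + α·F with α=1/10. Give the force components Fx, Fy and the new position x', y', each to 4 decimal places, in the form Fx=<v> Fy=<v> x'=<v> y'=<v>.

F_att = 1/2·(g−p) = 1/2·(-1,17) = (-0.5000,8.5000)
o1: d²=97 > ρ²=52 → inactive
o2: d²=97 > ρ²=52 → inactive
o3: d²=45 ≤ ρ²=52; F_rep = 15·(6,-3)/45² = (0.0444,-0.0222)
F = F_att + ΣF_rep = (-0.4556,8.4778)
p' = p + 1/10·F = (3.9544,-10.1522)

Fx=-0.4556 Fy=8.4778 x'=3.9544 y'=-10.1522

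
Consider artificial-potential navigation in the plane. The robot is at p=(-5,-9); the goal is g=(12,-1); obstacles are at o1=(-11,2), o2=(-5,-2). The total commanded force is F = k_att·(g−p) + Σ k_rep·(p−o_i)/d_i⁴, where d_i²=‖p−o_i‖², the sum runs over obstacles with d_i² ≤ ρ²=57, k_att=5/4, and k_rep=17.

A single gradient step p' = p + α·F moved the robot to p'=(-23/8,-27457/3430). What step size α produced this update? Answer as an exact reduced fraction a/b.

F_att = 5/4·(g−p) = 5/4·(17,8) = (21.2500,10.0000)
o1: d²=157 > ρ²=57 → inactive
o2: d²=49 ≤ ρ²=57; F_rep = 17·(0,-7)/49² = (0.0000,-0.0496)
F = F_att + ΣF_rep = (21.2500,9.9504)
Δp = p'−p = (2.1250,0.9950); α = Δx/Fx = (17/8) / (85/4) = 1/10
check: Δy/Fy = (3413/3430) / (3413/343) = 1/10 ✓

α = 1/10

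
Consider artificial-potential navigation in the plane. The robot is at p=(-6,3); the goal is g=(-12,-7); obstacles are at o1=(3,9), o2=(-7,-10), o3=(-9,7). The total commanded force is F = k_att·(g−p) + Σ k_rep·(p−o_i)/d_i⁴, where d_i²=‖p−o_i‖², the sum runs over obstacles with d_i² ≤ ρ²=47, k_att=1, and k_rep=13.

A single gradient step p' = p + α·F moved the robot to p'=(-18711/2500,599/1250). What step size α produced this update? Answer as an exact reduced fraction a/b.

α = 1/4

F_att = 1·(g−p) = 1·(-6,-10) = (-6.0000,-10.0000)
o1: d²=117 > ρ²=47 → inactive
o2: d²=170 > ρ²=47 → inactive
o3: d²=25 ≤ ρ²=47; F_rep = 13·(3,-4)/25² = (0.0624,-0.0832)
F = F_att + ΣF_rep = (-5.9376,-10.0832)
Δp = p'−p = (-1.4844,-2.5208); α = Δx/Fx = (-3711/2500) / (-3711/625) = 1/4
check: Δy/Fy = (-3151/1250) / (-6302/625) = 1/4 ✓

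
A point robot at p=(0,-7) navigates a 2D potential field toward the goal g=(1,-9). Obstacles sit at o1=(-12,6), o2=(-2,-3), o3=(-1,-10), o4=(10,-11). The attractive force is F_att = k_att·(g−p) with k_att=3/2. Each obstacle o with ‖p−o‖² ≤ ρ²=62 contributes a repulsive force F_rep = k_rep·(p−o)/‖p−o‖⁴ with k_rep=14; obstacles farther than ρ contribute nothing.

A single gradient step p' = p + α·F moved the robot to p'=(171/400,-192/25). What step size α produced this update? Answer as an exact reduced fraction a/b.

F_att = 3/2·(g−p) = 3/2·(1,-2) = (1.5000,-3.0000)
o1: d²=313 > ρ²=62 → inactive
o2: d²=20 ≤ ρ²=62; F_rep = 14·(2,-4)/20² = (0.0700,-0.1400)
o3: d²=10 ≤ ρ²=62; F_rep = 14·(1,3)/10² = (0.1400,0.4200)
o4: d²=116 > ρ²=62 → inactive
F = F_att + ΣF_rep = (1.7100,-2.7200)
Δp = p'−p = (0.4275,-0.6800); α = Δx/Fx = (171/400) / (171/100) = 1/4
check: Δy/Fy = (-17/25) / (-68/25) = 1/4 ✓

α = 1/4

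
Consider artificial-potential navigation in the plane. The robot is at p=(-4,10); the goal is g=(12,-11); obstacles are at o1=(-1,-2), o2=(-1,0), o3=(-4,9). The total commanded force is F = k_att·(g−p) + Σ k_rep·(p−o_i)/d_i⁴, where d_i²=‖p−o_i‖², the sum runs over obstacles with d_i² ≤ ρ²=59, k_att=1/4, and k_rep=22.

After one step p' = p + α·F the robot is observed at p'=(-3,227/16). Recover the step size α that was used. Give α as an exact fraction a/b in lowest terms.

F_att = 1/4·(g−p) = 1/4·(16,-21) = (4.0000,-5.2500)
o1: d²=153 > ρ²=59 → inactive
o2: d²=109 > ρ²=59 → inactive
o3: d²=1 ≤ ρ²=59; F_rep = 22·(0,1)/1² = (0.0000,22.0000)
F = F_att + ΣF_rep = (4.0000,16.7500)
Δp = p'−p = (1.0000,4.1875); α = Δx/Fx = (1) / (4) = 1/4
check: Δy/Fy = (67/16) / (67/4) = 1/4 ✓

α = 1/4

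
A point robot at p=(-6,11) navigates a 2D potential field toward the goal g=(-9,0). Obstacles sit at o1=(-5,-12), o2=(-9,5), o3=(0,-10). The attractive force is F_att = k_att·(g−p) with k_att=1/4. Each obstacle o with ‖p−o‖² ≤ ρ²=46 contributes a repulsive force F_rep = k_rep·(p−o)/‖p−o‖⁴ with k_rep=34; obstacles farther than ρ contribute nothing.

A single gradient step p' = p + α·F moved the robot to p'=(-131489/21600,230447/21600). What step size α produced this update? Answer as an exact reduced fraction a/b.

α = 1/8

F_att = 1/4·(g−p) = 1/4·(-3,-11) = (-0.7500,-2.7500)
o1: d²=530 > ρ²=46 → inactive
o2: d²=45 ≤ ρ²=46; F_rep = 34·(3,6)/45² = (0.0504,0.1007)
o3: d²=477 > ρ²=46 → inactive
F = F_att + ΣF_rep = (-0.6996,-2.6493)
Δp = p'−p = (-0.0875,-0.3312); α = Δx/Fx = (-1889/21600) / (-1889/2700) = 1/8
check: Δy/Fy = (-7153/21600) / (-7153/2700) = 1/8 ✓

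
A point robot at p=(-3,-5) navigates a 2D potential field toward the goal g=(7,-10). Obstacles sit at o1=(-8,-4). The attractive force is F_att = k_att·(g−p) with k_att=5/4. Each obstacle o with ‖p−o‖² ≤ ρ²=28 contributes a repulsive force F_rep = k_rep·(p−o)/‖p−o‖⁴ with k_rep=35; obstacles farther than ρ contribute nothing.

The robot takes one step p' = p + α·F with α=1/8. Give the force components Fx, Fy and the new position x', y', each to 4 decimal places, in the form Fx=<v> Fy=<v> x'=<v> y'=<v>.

F_att = 5/4·(g−p) = 5/4·(10,-5) = (12.5000,-6.2500)
o1: d²=26 ≤ ρ²=28; F_rep = 35·(5,-1)/26² = (0.2589,-0.0518)
F = F_att + ΣF_rep = (12.7589,-6.3018)
p' = p + 1/8·F = (-1.4051,-5.7877)

Fx=12.7589 Fy=-6.3018 x'=-1.4051 y'=-5.7877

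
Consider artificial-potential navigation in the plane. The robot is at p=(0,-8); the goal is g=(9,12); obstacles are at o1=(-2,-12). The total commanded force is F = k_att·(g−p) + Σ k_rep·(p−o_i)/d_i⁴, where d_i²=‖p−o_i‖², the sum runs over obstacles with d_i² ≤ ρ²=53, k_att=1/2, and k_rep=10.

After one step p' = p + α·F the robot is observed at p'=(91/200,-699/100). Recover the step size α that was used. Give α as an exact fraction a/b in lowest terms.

F_att = 1/2·(g−p) = 1/2·(9,20) = (4.5000,10.0000)
o1: d²=20 ≤ ρ²=53; F_rep = 10·(2,4)/20² = (0.0500,0.1000)
F = F_att + ΣF_rep = (4.5500,10.1000)
Δp = p'−p = (0.4550,1.0100); α = Δx/Fx = (91/200) / (91/20) = 1/10
check: Δy/Fy = (101/100) / (101/10) = 1/10 ✓

α = 1/10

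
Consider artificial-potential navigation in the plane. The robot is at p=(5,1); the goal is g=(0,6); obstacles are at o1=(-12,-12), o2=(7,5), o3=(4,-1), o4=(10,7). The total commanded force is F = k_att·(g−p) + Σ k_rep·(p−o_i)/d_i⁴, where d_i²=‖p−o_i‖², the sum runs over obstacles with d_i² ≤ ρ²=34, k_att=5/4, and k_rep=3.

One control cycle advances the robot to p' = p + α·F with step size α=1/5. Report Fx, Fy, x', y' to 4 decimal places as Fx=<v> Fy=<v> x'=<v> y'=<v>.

F_att = 5/4·(g−p) = 5/4·(-5,5) = (-6.2500,6.2500)
o1: d²=458 > ρ²=34 → inactive
o2: d²=20 ≤ ρ²=34; F_rep = 3·(-2,-4)/20² = (-0.0150,-0.0300)
o3: d²=5 ≤ ρ²=34; F_rep = 3·(1,2)/5² = (0.1200,0.2400)
o4: d²=61 > ρ²=34 → inactive
F = F_att + ΣF_rep = (-6.1450,6.4600)
p' = p + 1/5·F = (3.7710,2.2920)

Fx=-6.1450 Fy=6.4600 x'=3.7710 y'=2.2920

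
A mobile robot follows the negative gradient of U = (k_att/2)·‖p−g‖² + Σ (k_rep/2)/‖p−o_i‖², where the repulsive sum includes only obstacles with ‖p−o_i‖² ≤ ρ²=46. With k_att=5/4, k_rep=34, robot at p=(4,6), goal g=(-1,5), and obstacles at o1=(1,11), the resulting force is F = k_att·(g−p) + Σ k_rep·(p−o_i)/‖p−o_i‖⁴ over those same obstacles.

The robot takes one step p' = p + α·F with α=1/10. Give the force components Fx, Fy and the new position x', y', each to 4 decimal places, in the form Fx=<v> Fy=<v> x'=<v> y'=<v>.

F_att = 5/4·(g−p) = 5/4·(-5,-1) = (-6.2500,-1.2500)
o1: d²=34 ≤ ρ²=46; F_rep = 34·(3,-5)/34² = (0.0882,-0.1471)
F = F_att + ΣF_rep = (-6.1618,-1.3971)
p' = p + 1/10·F = (3.3838,5.8603)

Fx=-6.1618 Fy=-1.3971 x'=3.3838 y'=5.8603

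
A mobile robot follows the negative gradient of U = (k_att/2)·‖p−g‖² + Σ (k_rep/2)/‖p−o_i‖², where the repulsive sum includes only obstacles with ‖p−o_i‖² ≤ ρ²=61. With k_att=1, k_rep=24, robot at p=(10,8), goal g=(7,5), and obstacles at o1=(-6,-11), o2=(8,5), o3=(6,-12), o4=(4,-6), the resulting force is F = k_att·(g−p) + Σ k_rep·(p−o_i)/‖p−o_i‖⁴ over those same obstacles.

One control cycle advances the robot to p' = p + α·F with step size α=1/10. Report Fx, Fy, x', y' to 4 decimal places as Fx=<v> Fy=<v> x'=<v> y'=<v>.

Fx=-2.7160 Fy=-2.5740 x'=9.7284 y'=7.7426

F_att = 1·(g−p) = 1·(-3,-3) = (-3.0000,-3.0000)
o1: d²=617 > ρ²=61 → inactive
o2: d²=13 ≤ ρ²=61; F_rep = 24·(2,3)/13² = (0.2840,0.4260)
o3: d²=416 > ρ²=61 → inactive
o4: d²=232 > ρ²=61 → inactive
F = F_att + ΣF_rep = (-2.7160,-2.5740)
p' = p + 1/10·F = (9.7284,7.7426)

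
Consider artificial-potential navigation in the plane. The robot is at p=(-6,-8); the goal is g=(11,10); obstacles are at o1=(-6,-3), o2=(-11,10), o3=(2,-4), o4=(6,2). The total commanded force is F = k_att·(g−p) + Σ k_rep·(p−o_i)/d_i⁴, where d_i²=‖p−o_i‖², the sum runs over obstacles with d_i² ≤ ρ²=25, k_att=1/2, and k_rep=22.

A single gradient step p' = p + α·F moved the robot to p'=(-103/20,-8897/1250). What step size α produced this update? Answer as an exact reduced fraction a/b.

α = 1/10

F_att = 1/2·(g−p) = 1/2·(17,18) = (8.5000,9.0000)
o1: d²=25 ≤ ρ²=25; F_rep = 22·(0,-5)/25² = (0.0000,-0.1760)
o2: d²=349 > ρ²=25 → inactive
o3: d²=80 > ρ²=25 → inactive
o4: d²=244 > ρ²=25 → inactive
F = F_att + ΣF_rep = (8.5000,8.8240)
Δp = p'−p = (0.8500,0.8824); α = Δx/Fx = (17/20) / (17/2) = 1/10
check: Δy/Fy = (1103/1250) / (1103/125) = 1/10 ✓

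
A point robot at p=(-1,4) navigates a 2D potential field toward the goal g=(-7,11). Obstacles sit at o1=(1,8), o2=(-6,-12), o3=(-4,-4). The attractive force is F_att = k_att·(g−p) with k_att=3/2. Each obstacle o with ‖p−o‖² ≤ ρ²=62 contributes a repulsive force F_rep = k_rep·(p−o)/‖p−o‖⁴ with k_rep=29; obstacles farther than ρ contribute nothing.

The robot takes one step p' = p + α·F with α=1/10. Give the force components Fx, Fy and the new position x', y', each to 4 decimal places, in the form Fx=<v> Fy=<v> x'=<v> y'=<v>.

F_att = 3/2·(g−p) = 3/2·(-6,7) = (-9.0000,10.5000)
o1: d²=20 ≤ ρ²=62; F_rep = 29·(-2,-4)/20² = (-0.1450,-0.2900)
o2: d²=281 > ρ²=62 → inactive
o3: d²=73 > ρ²=62 → inactive
F = F_att + ΣF_rep = (-9.1450,10.2100)
p' = p + 1/10·F = (-1.9145,5.0210)

Fx=-9.1450 Fy=10.2100 x'=-1.9145 y'=5.0210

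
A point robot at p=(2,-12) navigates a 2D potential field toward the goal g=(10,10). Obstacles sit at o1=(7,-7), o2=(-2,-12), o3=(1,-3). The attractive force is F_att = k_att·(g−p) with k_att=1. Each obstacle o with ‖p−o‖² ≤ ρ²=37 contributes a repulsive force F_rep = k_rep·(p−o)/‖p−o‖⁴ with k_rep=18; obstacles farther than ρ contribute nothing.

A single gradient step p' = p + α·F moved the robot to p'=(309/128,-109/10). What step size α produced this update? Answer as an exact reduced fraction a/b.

F_att = 1·(g−p) = 1·(8,22) = (8.0000,22.0000)
o1: d²=50 > ρ²=37 → inactive
o2: d²=16 ≤ ρ²=37; F_rep = 18·(4,0)/16² = (0.2812,0.0000)
o3: d²=82 > ρ²=37 → inactive
F = F_att + ΣF_rep = (8.2812,22.0000)
Δp = p'−p = (0.4141,1.1000); α = Δx/Fx = (53/128) / (265/32) = 1/20
check: Δy/Fy = (11/10) / (22) = 1/20 ✓

α = 1/20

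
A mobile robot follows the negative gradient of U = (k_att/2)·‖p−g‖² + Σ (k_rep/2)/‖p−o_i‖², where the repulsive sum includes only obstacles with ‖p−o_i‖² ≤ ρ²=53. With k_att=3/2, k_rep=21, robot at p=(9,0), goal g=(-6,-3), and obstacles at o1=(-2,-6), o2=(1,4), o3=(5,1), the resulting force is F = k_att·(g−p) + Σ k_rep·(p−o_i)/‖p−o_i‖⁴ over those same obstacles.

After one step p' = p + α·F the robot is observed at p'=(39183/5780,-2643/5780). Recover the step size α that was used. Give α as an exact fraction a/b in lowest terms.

F_att = 3/2·(g−p) = 3/2·(-15,-3) = (-22.5000,-4.5000)
o1: d²=157 > ρ²=53 → inactive
o2: d²=80 > ρ²=53 → inactive
o3: d²=17 ≤ ρ²=53; F_rep = 21·(4,-1)/17² = (0.2907,-0.0727)
F = F_att + ΣF_rep = (-22.2093,-4.5727)
Δp = p'−p = (-2.2209,-0.4573); α = Δx/Fx = (-12837/5780) / (-12837/578) = 1/10
check: Δy/Fy = (-2643/5780) / (-2643/578) = 1/10 ✓

α = 1/10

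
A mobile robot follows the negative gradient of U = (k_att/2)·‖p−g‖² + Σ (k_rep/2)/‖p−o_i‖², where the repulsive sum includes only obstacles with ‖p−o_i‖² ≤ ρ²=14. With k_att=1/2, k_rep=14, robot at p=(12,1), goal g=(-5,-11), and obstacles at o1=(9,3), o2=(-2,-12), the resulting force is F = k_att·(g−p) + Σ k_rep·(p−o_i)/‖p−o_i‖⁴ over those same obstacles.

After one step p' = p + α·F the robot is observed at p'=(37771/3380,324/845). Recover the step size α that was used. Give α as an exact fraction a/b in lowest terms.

F_att = 1/2·(g−p) = 1/2·(-17,-12) = (-8.5000,-6.0000)
o1: d²=13 ≤ ρ²=14; F_rep = 14·(3,-2)/13² = (0.2485,-0.1657)
o2: d²=365 > ρ²=14 → inactive
F = F_att + ΣF_rep = (-8.2515,-6.1657)
Δp = p'−p = (-0.8251,-0.6166); α = Δx/Fx = (-2789/3380) / (-2789/338) = 1/10
check: Δy/Fy = (-521/845) / (-1042/169) = 1/10 ✓

α = 1/10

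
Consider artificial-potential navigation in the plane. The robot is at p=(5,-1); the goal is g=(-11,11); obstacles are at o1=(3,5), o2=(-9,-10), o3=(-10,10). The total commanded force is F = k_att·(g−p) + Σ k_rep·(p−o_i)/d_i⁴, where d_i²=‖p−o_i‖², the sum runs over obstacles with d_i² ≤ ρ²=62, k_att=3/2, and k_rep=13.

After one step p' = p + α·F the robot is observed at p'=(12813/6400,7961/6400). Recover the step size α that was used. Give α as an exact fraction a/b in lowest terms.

α = 1/8

F_att = 3/2·(g−p) = 3/2·(-16,12) = (-24.0000,18.0000)
o1: d²=40 ≤ ρ²=62; F_rep = 13·(2,-6)/40² = (0.0163,-0.0488)
o2: d²=277 > ρ²=62 → inactive
o3: d²=346 > ρ²=62 → inactive
F = F_att + ΣF_rep = (-23.9838,17.9513)
Δp = p'−p = (-2.9980,2.2439); α = Δx/Fx = (-19187/6400) / (-19187/800) = 1/8
check: Δy/Fy = (14361/6400) / (14361/800) = 1/8 ✓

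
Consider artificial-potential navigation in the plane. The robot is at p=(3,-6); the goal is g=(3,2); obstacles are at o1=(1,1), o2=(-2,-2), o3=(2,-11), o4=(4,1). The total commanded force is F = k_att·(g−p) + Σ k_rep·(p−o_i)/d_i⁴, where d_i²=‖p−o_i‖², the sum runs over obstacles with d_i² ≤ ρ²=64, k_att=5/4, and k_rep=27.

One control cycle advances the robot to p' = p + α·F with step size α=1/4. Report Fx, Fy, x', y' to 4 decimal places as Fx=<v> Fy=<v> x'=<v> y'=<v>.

Fx=0.1287 Fy=9.9926 x'=3.0322 y'=-3.5019

F_att = 5/4·(g−p) = 5/4·(0,8) = (0.0000,10.0000)
o1: d²=53 ≤ ρ²=64; F_rep = 27·(2,-7)/53² = (0.0192,-0.0673)
o2: d²=41 ≤ ρ²=64; F_rep = 27·(5,-4)/41² = (0.0803,-0.0642)
o3: d²=26 ≤ ρ²=64; F_rep = 27·(1,5)/26² = (0.0399,0.1997)
o4: d²=50 ≤ ρ²=64; F_rep = 27·(-1,-7)/50² = (-0.0108,-0.0756)
F = F_att + ΣF_rep = (0.1287,9.9926)
p' = p + 1/4·F = (3.0322,-3.5019)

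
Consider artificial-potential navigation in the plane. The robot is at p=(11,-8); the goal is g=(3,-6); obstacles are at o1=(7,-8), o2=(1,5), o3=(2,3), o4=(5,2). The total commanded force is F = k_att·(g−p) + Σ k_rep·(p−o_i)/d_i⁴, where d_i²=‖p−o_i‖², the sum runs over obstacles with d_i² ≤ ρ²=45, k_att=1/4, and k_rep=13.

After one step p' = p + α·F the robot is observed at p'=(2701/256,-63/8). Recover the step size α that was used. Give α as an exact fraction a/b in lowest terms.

α = 1/4

F_att = 1/4·(g−p) = 1/4·(-8,2) = (-2.0000,0.5000)
o1: d²=16 ≤ ρ²=45; F_rep = 13·(4,0)/16² = (0.2031,0.0000)
o2: d²=269 > ρ²=45 → inactive
o3: d²=202 > ρ²=45 → inactive
o4: d²=136 > ρ²=45 → inactive
F = F_att + ΣF_rep = (-1.7969,0.5000)
Δp = p'−p = (-0.4492,0.1250); α = Δx/Fx = (-115/256) / (-115/64) = 1/4
check: Δy/Fy = (1/8) / (1/2) = 1/4 ✓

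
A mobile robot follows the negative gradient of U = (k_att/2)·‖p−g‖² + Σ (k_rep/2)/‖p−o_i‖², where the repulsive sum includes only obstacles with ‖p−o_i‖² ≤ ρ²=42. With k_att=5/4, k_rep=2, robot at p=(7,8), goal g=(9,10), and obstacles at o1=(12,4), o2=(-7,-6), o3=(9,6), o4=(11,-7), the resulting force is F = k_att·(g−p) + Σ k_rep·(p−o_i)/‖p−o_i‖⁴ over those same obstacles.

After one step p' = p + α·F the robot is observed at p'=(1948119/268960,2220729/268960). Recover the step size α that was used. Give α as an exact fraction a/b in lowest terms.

F_att = 5/4·(g−p) = 5/4·(2,2) = (2.5000,2.5000)
o1: d²=41 ≤ ρ²=42; F_rep = 2·(-5,4)/41² = (-0.0059,0.0048)
o2: d²=392 > ρ²=42 → inactive
o3: d²=8 ≤ ρ²=42; F_rep = 2·(-2,2)/8² = (-0.0625,0.0625)
o4: d²=241 > ρ²=42 → inactive
F = F_att + ΣF_rep = (2.4316,2.5673)
Δp = p'−p = (0.2432,0.2567); α = Δx/Fx = (65399/268960) / (65399/26896) = 1/10
check: Δy/Fy = (69049/268960) / (69049/26896) = 1/10 ✓

α = 1/10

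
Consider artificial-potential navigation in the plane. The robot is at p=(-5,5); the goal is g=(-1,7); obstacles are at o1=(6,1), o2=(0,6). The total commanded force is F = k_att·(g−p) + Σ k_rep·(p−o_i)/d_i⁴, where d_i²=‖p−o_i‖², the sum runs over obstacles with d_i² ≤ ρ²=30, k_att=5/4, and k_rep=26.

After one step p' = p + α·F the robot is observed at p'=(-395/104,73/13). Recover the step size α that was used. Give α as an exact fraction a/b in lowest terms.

α = 1/4

F_att = 5/4·(g−p) = 5/4·(4,2) = (5.0000,2.5000)
o1: d²=137 > ρ²=30 → inactive
o2: d²=26 ≤ ρ²=30; F_rep = 26·(-5,-1)/26² = (-0.1923,-0.0385)
F = F_att + ΣF_rep = (4.8077,2.4615)
Δp = p'−p = (1.2019,0.6154); α = Δx/Fx = (125/104) / (125/26) = 1/4
check: Δy/Fy = (8/13) / (32/13) = 1/4 ✓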